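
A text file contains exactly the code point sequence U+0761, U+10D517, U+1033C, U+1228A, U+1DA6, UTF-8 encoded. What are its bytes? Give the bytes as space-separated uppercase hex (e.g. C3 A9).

U+0761: 2-byte form → DD A1.
U+10D517: 4-byte form → F4 8D 94 97.
U+1033C: 4-byte form → F0 90 8C BC.
U+1228A: 4-byte form → F0 92 8A 8A.
U+1DA6: 3-byte form → E1 B6 A6.
Concatenated (17 bytes): DD A1 F4 8D 94 97 F0 90 8C BC F0 92 8A 8A E1 B6 A6.

DD A1 F4 8D 94 97 F0 90 8C BC F0 92 8A 8A E1 B6 A6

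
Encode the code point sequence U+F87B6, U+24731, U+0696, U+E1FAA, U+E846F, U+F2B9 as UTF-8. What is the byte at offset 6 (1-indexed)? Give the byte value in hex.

0xA4

1-indexed offset 6 is 0-indexed offset 5.
U+F87B6 → 4-byte form F3 B8 9E B6 at offsets 0–3.
U+24731 → 4-byte form F0 A4 9C B1 at offsets 4–7.
Offset 5 falls in char 2's range; it's byte 2 of F0 A4 9C B1 = 0xA4.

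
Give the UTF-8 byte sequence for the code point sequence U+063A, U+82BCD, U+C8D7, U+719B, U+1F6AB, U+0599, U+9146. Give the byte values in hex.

D8 BA F2 82 AF 8D EC A3 97 E7 86 9B F0 9F 9A AB D6 99 E9 85 86

U+063A: 2-byte form → D8 BA.
U+82BCD: 4-byte form → F2 82 AF 8D.
U+C8D7: 3-byte form → EC A3 97.
U+719B: 3-byte form → E7 86 9B.
U+1F6AB: 4-byte form → F0 9F 9A AB.
U+0599: 2-byte form → D6 99.
U+9146: 3-byte form → E9 85 86.
Concatenated (21 bytes): D8 BA F2 82 AF 8D EC A3 97 E7 86 9B F0 9F 9A AB D6 99 E9 85 86.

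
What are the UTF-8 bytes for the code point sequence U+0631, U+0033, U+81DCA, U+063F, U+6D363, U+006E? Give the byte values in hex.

U+0631: 2-byte form → D8 B1.
U+0033: 1-byte form → 33.
U+81DCA: 4-byte form → F2 81 B7 8A.
U+063F: 2-byte form → D8 BF.
U+6D363: 4-byte form → F1 AD 8D A3.
U+006E: 1-byte form → 6E.
Concatenated (14 bytes): D8 B1 33 F2 81 B7 8A D8 BF F1 AD 8D A3 6E.

D8 B1 33 F2 81 B7 8A D8 BF F1 AD 8D A3 6E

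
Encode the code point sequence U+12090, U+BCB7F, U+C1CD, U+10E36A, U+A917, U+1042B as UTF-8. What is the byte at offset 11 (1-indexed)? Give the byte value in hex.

1-indexed offset 11 is 0-indexed offset 10.
U+12090 → 4-byte form F0 92 82 90 at offsets 0–3.
U+BCB7F → 4-byte form F2 BC AD BF at offsets 4–7.
U+C1CD → 3-byte form EC 87 8D at offsets 8–10.
Offset 10 falls in char 3's range; it's byte 3 of EC 87 8D = 0x8D.

0x8D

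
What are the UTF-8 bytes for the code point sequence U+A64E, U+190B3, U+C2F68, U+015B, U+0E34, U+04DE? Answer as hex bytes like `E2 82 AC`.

U+A64E: 3-byte form → EA 99 8E.
U+190B3: 4-byte form → F0 99 82 B3.
U+C2F68: 4-byte form → F3 82 BD A8.
U+015B: 2-byte form → C5 9B.
U+0E34: 3-byte form → E0 B8 B4.
U+04DE: 2-byte form → D3 9E.
Concatenated (18 bytes): EA 99 8E F0 99 82 B3 F3 82 BD A8 C5 9B E0 B8 B4 D3 9E.

EA 99 8E F0 99 82 B3 F3 82 BD A8 C5 9B E0 B8 B4 D3 9E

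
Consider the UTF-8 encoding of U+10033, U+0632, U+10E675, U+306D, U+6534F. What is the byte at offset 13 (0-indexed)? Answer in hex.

U+10033 → 4-byte form F0 90 80 B3 at offsets 0–3.
U+0632 → 2-byte form D8 B2 at offsets 4–5.
U+10E675 → 4-byte form F4 8E 99 B5 at offsets 6–9.
U+306D → 3-byte form E3 81 AD at offsets 10–12.
U+6534F → 4-byte form F1 A5 8D 8F at offsets 13–16.
Offset 13 falls in char 5's range; it's byte 1 of F1 A5 8D 8F = 0xF1.

0xF1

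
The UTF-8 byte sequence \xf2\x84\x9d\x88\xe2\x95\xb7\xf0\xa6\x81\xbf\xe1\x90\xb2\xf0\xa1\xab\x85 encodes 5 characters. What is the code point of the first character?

U+84748

Offset 0: leading byte 0xF2 = 11110010 → 4-byte char #1 = F2 84 9D 88.
Leading byte 0xF2 = 11110010 matches 11110xxx → 4-byte sequence.
Byte 1: 0xF2 = 11110010, payload 010 (3 bits).
Byte 2: 0x84 = 10000100 (10xxxxxx ✓), payload 000100.
Byte 3: 0x9D = 10011101 (10xxxxxx ✓), payload 011101.
Byte 4: 0x88 = 10001000 (10xxxxxx ✓), payload 001000.
Concatenate: 010000100011101001000 = 0x84748 (21 bits → U+84748).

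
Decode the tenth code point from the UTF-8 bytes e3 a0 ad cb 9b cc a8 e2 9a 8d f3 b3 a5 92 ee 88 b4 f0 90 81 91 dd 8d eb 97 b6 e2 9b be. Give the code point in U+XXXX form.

Offset 0: leading byte 0xE3 = 11100011 → 3-byte char #1 = E3 A0 AD.
Offset 3: leading byte 0xCB = 11001011 → 2-byte char #2 = CB 9B.
Offset 5: leading byte 0xCC = 11001100 → 2-byte char #3 = CC A8.
Offset 7: leading byte 0xE2 = 11100010 → 3-byte char #4 = E2 9A 8D.
Offset 10: leading byte 0xF3 = 11110011 → 4-byte char #5 = F3 B3 A5 92.
Offset 14: leading byte 0xEE = 11101110 → 3-byte char #6 = EE 88 B4.
Offset 17: leading byte 0xF0 = 11110000 → 4-byte char #7 = F0 90 81 91.
Offset 21: leading byte 0xDD = 11011101 → 2-byte char #8 = DD 8D.
Offset 23: leading byte 0xEB = 11101011 → 3-byte char #9 = EB 97 B6.
Offset 26: leading byte 0xE2 = 11100010 → 3-byte char #10 = E2 9B BE.
Leading byte 0xE2 = 11100010 matches 1110xxxx → 3-byte sequence.
Byte 1: 0xE2 = 11100010, payload 0010 (4 bits).
Byte 2: 0x9B = 10011011 (10xxxxxx ✓), payload 011011.
Byte 3: 0xBE = 10111110 (10xxxxxx ✓), payload 111110.
Concatenate: 0010011011111110 = 0x26FE (16 bits → U+26FE).

U+26FE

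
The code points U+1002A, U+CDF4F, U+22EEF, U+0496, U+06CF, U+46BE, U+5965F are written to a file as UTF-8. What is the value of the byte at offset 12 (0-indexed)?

0xD2

U+1002A → 4-byte form F0 90 80 AA at offsets 0–3.
U+CDF4F → 4-byte form F3 8D BD 8F at offsets 4–7.
U+22EEF → 4-byte form F0 A2 BB AF at offsets 8–11.
U+0496 → 2-byte form D2 96 at offsets 12–13.
Offset 12 falls in char 4's range; it's byte 1 of D2 96 = 0xD2.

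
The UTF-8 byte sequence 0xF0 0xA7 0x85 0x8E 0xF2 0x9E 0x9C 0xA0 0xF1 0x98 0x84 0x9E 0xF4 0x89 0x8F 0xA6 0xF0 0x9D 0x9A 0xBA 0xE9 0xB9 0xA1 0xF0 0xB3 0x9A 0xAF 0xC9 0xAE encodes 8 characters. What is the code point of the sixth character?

Offset 0: leading byte 0xF0 = 11110000 → 4-byte char #1 = F0 A7 85 8E.
Offset 4: leading byte 0xF2 = 11110010 → 4-byte char #2 = F2 9E 9C A0.
Offset 8: leading byte 0xF1 = 11110001 → 4-byte char #3 = F1 98 84 9E.
Offset 12: leading byte 0xF4 = 11110100 → 4-byte char #4 = F4 89 8F A6.
Offset 16: leading byte 0xF0 = 11110000 → 4-byte char #5 = F0 9D 9A BA.
Offset 20: leading byte 0xE9 = 11101001 → 3-byte char #6 = E9 B9 A1.
Leading byte 0xE9 = 11101001 matches 1110xxxx → 3-byte sequence.
Byte 1: 0xE9 = 11101001, payload 1001 (4 bits).
Byte 2: 0xB9 = 10111001 (10xxxxxx ✓), payload 111001.
Byte 3: 0xA1 = 10100001 (10xxxxxx ✓), payload 100001.
Concatenate: 1001111001100001 = 0x9E61 (16 bits → U+9E61).

U+9E61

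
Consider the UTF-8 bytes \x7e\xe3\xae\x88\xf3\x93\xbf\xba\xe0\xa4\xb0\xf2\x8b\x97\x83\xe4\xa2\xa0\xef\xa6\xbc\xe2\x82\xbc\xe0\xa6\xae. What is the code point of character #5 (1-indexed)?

U+8B5C3

Offset 0: leading byte 0x7E = 01111110 → 1-byte char #1 = 7E.
Offset 1: leading byte 0xE3 = 11100011 → 3-byte char #2 = E3 AE 88.
Offset 4: leading byte 0xF3 = 11110011 → 4-byte char #3 = F3 93 BF BA.
Offset 8: leading byte 0xE0 = 11100000 → 3-byte char #4 = E0 A4 B0.
Offset 11: leading byte 0xF2 = 11110010 → 4-byte char #5 = F2 8B 97 83.
Leading byte 0xF2 = 11110010 matches 11110xxx → 4-byte sequence.
Byte 1: 0xF2 = 11110010, payload 010 (3 bits).
Byte 2: 0x8B = 10001011 (10xxxxxx ✓), payload 001011.
Byte 3: 0x97 = 10010111 (10xxxxxx ✓), payload 010111.
Byte 4: 0x83 = 10000011 (10xxxxxx ✓), payload 000011.
Concatenate: 010001011010111000011 = 0x8B5C3 (21 bits → U+8B5C3).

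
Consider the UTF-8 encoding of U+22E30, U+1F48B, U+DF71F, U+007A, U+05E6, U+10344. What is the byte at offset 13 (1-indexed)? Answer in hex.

1-indexed offset 13 is 0-indexed offset 12.
U+22E30 → 4-byte form F0 A2 B8 B0 at offsets 0–3.
U+1F48B → 4-byte form F0 9F 92 8B at offsets 4–7.
U+DF71F → 4-byte form F3 9F 9C 9F at offsets 8–11.
U+007A → 1-byte form 7A at offsets 12–12.
Offset 12 falls in char 4's range; it's byte 1 of 7A = 0x7A.

0x7A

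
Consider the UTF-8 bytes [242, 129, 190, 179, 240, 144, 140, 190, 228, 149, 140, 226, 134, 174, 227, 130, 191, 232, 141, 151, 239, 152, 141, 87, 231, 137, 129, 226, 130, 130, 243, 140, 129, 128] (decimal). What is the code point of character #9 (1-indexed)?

Offset 0: leading byte 0xF2 = 11110010 → 4-byte char #1 = F2 81 BE B3.
Offset 4: leading byte 0xF0 = 11110000 → 4-byte char #2 = F0 90 8C BE.
Offset 8: leading byte 0xE4 = 11100100 → 3-byte char #3 = E4 95 8C.
Offset 11: leading byte 0xE2 = 11100010 → 3-byte char #4 = E2 86 AE.
Offset 14: leading byte 0xE3 = 11100011 → 3-byte char #5 = E3 82 BF.
Offset 17: leading byte 0xE8 = 11101000 → 3-byte char #6 = E8 8D 97.
Offset 20: leading byte 0xEF = 11101111 → 3-byte char #7 = EF 98 8D.
Offset 23: leading byte 0x57 = 01010111 → 1-byte char #8 = 57.
Offset 24: leading byte 0xE7 = 11100111 → 3-byte char #9 = E7 89 81.
Leading byte 0xE7 = 11100111 matches 1110xxxx → 3-byte sequence.
Byte 1: 0xE7 = 11100111, payload 0111 (4 bits).
Byte 2: 0x89 = 10001001 (10xxxxxx ✓), payload 001001.
Byte 3: 0x81 = 10000001 (10xxxxxx ✓), payload 000001.
Concatenate: 0111001001000001 = 0x7241 (16 bits → U+7241).

U+7241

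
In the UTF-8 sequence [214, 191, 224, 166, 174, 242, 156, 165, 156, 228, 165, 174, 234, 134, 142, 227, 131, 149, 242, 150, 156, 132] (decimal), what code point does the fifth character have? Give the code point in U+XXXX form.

U+A18E

Offset 0: leading byte 0xD6 = 11010110 → 2-byte char #1 = D6 BF.
Offset 2: leading byte 0xE0 = 11100000 → 3-byte char #2 = E0 A6 AE.
Offset 5: leading byte 0xF2 = 11110010 → 4-byte char #3 = F2 9C A5 9C.
Offset 9: leading byte 0xE4 = 11100100 → 3-byte char #4 = E4 A5 AE.
Offset 12: leading byte 0xEA = 11101010 → 3-byte char #5 = EA 86 8E.
Leading byte 0xEA = 11101010 matches 1110xxxx → 3-byte sequence.
Byte 1: 0xEA = 11101010, payload 1010 (4 bits).
Byte 2: 0x86 = 10000110 (10xxxxxx ✓), payload 000110.
Byte 3: 0x8E = 10001110 (10xxxxxx ✓), payload 001110.
Concatenate: 1010000110001110 = 0xA18E (16 bits → U+A18E).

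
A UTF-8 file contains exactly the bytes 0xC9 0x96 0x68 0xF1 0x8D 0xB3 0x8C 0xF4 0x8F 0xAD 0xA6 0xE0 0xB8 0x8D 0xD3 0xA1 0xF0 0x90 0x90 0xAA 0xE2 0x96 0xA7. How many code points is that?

8

Byte at offset 0: 0xC9 = 11001001 → 2-byte char (#1). Advance 2.
Byte at offset 2: 0x68 = 01101000 → 1-byte char (#2). Advance 1.
Byte at offset 3: 0xF1 = 11110001 → 4-byte char (#3). Advance 4.
Byte at offset 7: 0xF4 = 11110100 → 4-byte char (#4). Advance 4.
Byte at offset 11: 0xE0 = 11100000 → 3-byte char (#5). Advance 3.
Byte at offset 14: 0xD3 = 11010011 → 2-byte char (#6). Advance 2.
Byte at offset 16: 0xF0 = 11110000 → 4-byte char (#7). Advance 4.
Byte at offset 20: 0xE2 = 11100010 → 3-byte char (#8). Advance 3.
Reached end at offset 23 after 8 code points.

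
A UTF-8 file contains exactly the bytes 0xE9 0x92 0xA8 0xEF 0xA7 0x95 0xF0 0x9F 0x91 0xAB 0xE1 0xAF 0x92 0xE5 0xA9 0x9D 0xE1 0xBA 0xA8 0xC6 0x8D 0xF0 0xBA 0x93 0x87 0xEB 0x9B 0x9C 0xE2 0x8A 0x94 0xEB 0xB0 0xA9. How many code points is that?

Byte at offset 0: 0xE9 = 11101001 → 3-byte char (#1). Advance 3.
Byte at offset 3: 0xEF = 11101111 → 3-byte char (#2). Advance 3.
Byte at offset 6: 0xF0 = 11110000 → 4-byte char (#3). Advance 4.
Byte at offset 10: 0xE1 = 11100001 → 3-byte char (#4). Advance 3.
Byte at offset 13: 0xE5 = 11100101 → 3-byte char (#5). Advance 3.
Byte at offset 16: 0xE1 = 11100001 → 3-byte char (#6). Advance 3.
Byte at offset 19: 0xC6 = 11000110 → 2-byte char (#7). Advance 2.
Byte at offset 21: 0xF0 = 11110000 → 4-byte char (#8). Advance 4.
Byte at offset 25: 0xEB = 11101011 → 3-byte char (#9). Advance 3.
Byte at offset 28: 0xE2 = 11100010 → 3-byte char (#10). Advance 3.
Byte at offset 31: 0xEB = 11101011 → 3-byte char (#11). Advance 3.
Reached end at offset 34 after 11 code points.

11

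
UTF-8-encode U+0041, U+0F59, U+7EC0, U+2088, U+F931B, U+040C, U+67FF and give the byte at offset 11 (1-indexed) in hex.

1-indexed offset 11 is 0-indexed offset 10.
U+0041 → 1-byte form 41 at offsets 0–0.
U+0F59 → 3-byte form E0 BD 99 at offsets 1–3.
U+7EC0 → 3-byte form E7 BB 80 at offsets 4–6.
U+2088 → 3-byte form E2 82 88 at offsets 7–9.
U+F931B → 4-byte form F3 B9 8C 9B at offsets 10–13.
Offset 10 falls in char 5's range; it's byte 1 of F3 B9 8C 9B = 0xF3.

0xF3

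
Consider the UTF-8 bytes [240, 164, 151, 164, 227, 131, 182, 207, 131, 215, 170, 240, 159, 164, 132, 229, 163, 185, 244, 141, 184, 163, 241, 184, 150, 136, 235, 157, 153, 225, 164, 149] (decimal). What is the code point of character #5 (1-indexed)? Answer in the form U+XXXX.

Offset 0: leading byte 0xF0 = 11110000 → 4-byte char #1 = F0 A4 97 A4.
Offset 4: leading byte 0xE3 = 11100011 → 3-byte char #2 = E3 83 B6.
Offset 7: leading byte 0xCF = 11001111 → 2-byte char #3 = CF 83.
Offset 9: leading byte 0xD7 = 11010111 → 2-byte char #4 = D7 AA.
Offset 11: leading byte 0xF0 = 11110000 → 4-byte char #5 = F0 9F A4 84.
Leading byte 0xF0 = 11110000 matches 11110xxx → 4-byte sequence.
Byte 1: 0xF0 = 11110000, payload 000 (3 bits).
Byte 2: 0x9F = 10011111 (10xxxxxx ✓), payload 011111.
Byte 3: 0xA4 = 10100100 (10xxxxxx ✓), payload 100100.
Byte 4: 0x84 = 10000100 (10xxxxxx ✓), payload 000100.
Concatenate: 000011111100100000100 = 0x1F904 (21 bits → U+1F904).

U+1F904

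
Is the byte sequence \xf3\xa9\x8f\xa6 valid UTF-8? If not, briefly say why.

Leading byte 0xF3 = 11110011 → 4-byte form.
Continuation bytes 0xA9=10101001, 0x8F=10001111, 0xA6=10100110 all match 10xxxxxx.
Decoded value 0xE93E6 is ≥ 0x10000 (shortest form) and not a surrogate.

valid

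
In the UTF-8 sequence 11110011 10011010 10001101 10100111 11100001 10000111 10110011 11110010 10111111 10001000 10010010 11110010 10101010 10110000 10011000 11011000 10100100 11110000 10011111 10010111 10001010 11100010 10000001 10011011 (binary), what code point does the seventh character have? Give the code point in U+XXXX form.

Offset 0: leading byte 0xF3 = 11110011 → 4-byte char #1 = F3 9A 8D A7.
Offset 4: leading byte 0xE1 = 11100001 → 3-byte char #2 = E1 87 B3.
Offset 7: leading byte 0xF2 = 11110010 → 4-byte char #3 = F2 BF 88 92.
Offset 11: leading byte 0xF2 = 11110010 → 4-byte char #4 = F2 AA B0 98.
Offset 15: leading byte 0xD8 = 11011000 → 2-byte char #5 = D8 A4.
Offset 17: leading byte 0xF0 = 11110000 → 4-byte char #6 = F0 9F 97 8A.
Offset 21: leading byte 0xE2 = 11100010 → 3-byte char #7 = E2 81 9B.
Leading byte 0xE2 = 11100010 matches 1110xxxx → 3-byte sequence.
Byte 1: 0xE2 = 11100010, payload 0010 (4 bits).
Byte 2: 0x81 = 10000001 (10xxxxxx ✓), payload 000001.
Byte 3: 0x9B = 10011011 (10xxxxxx ✓), payload 011011.
Concatenate: 0010000001011011 = 0x205B (16 bits → U+205B).

U+205B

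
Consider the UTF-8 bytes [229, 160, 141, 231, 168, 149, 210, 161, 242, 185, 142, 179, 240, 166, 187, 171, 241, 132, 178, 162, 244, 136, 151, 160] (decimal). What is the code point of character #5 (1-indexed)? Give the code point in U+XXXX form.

Offset 0: leading byte 0xE5 = 11100101 → 3-byte char #1 = E5 A0 8D.
Offset 3: leading byte 0xE7 = 11100111 → 3-byte char #2 = E7 A8 95.
Offset 6: leading byte 0xD2 = 11010010 → 2-byte char #3 = D2 A1.
Offset 8: leading byte 0xF2 = 11110010 → 4-byte char #4 = F2 B9 8E B3.
Offset 12: leading byte 0xF0 = 11110000 → 4-byte char #5 = F0 A6 BB AB.
Leading byte 0xF0 = 11110000 matches 11110xxx → 4-byte sequence.
Byte 1: 0xF0 = 11110000, payload 000 (3 bits).
Byte 2: 0xA6 = 10100110 (10xxxxxx ✓), payload 100110.
Byte 3: 0xBB = 10111011 (10xxxxxx ✓), payload 111011.
Byte 4: 0xAB = 10101011 (10xxxxxx ✓), payload 101011.
Concatenate: 000100110111011101011 = 0x26EEB (21 bits → U+26EEB).

U+26EEB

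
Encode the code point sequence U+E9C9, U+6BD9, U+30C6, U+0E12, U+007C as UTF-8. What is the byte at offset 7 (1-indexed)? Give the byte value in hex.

0xE3

1-indexed offset 7 is 0-indexed offset 6.
U+E9C9 → 3-byte form EE A7 89 at offsets 0–2.
U+6BD9 → 3-byte form E6 AF 99 at offsets 3–5.
U+30C6 → 3-byte form E3 83 86 at offsets 6–8.
Offset 6 falls in char 3's range; it's byte 1 of E3 83 86 = 0xE3.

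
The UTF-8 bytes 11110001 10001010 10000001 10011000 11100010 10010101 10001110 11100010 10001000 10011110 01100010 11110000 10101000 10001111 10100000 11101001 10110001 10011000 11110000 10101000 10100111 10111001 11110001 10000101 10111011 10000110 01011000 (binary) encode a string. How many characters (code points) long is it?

9

Byte at offset 0: 0xF1 = 11110001 → 4-byte char (#1). Advance 4.
Byte at offset 4: 0xE2 = 11100010 → 3-byte char (#2). Advance 3.
Byte at offset 7: 0xE2 = 11100010 → 3-byte char (#3). Advance 3.
Byte at offset 10: 0x62 = 01100010 → 1-byte char (#4). Advance 1.
Byte at offset 11: 0xF0 = 11110000 → 4-byte char (#5). Advance 4.
Byte at offset 15: 0xE9 = 11101001 → 3-byte char (#6). Advance 3.
Byte at offset 18: 0xF0 = 11110000 → 4-byte char (#7). Advance 4.
Byte at offset 22: 0xF1 = 11110001 → 4-byte char (#8). Advance 4.
Byte at offset 26: 0x58 = 01011000 → 1-byte char (#9). Advance 1.
Reached end at offset 27 after 9 code points.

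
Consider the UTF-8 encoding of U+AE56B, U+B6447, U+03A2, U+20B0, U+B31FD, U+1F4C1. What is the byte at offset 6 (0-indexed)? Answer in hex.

0x91

U+AE56B → 4-byte form F2 AE 95 AB at offsets 0–3.
U+B6447 → 4-byte form F2 B6 91 87 at offsets 4–7.
Offset 6 falls in char 2's range; it's byte 3 of F2 B6 91 87 = 0x91.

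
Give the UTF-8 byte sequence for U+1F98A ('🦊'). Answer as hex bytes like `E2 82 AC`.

F0 9F A6 8A

U+1F98A = 0x1F98A = 129418 decimal. In range U+10000–U+10FFFF → 4-byte form: 11110xxx 10xxxxxx 10xxxxxx 10xxxxxx.
Binary (21 bits): 000011111100110001010.
Split 3+6+6+6: 000 | 011111 | 100110 | 001010.
Byte 1: 11110000 = 0xF0.
Byte 2: 10011111 = 0x9F.
Byte 3: 10100110 = 0xA6.
Byte 4: 10001010 = 0x8A.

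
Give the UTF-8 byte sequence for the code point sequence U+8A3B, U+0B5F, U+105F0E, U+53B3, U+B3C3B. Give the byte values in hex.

U+8A3B: 3-byte form → E8 A8 BB.
U+0B5F: 3-byte form → E0 AD 9F.
U+105F0E: 4-byte form → F4 85 BC 8E.
U+53B3: 3-byte form → E5 8E B3.
U+B3C3B: 4-byte form → F2 B3 B0 BB.
Concatenated (17 bytes): E8 A8 BB E0 AD 9F F4 85 BC 8E E5 8E B3 F2 B3 B0 BB.

E8 A8 BB E0 AD 9F F4 85 BC 8E E5 8E B3 F2 B3 B0 BB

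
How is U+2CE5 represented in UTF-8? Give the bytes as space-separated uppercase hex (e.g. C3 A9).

U+2CE5 = 0x2CE5 = 11493 decimal. In range U+0800–U+FFFF → 3-byte form: 1110xxxx 10xxxxxx 10xxxxxx.
Binary (16 bits): 0010110011100101.
Split 4+6+6: 0010 | 110011 | 100101.
Byte 1: 11100010 = 0xE2.
Byte 2: 10110011 = 0xB3.
Byte 3: 10100101 = 0xA5.

E2 B3 A5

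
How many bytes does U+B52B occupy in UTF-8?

U+B52B = 0xB52B. UTF-8 uses 1 byte below 0x80, 2 below 0x800, 3 below 0x10000, 4 up to 0x10FFFF. 0xB52B is in U+0800–U+FFFF → 3 bytes.

3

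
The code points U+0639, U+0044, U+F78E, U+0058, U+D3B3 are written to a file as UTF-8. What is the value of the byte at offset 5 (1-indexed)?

0x9E

1-indexed offset 5 is 0-indexed offset 4.
U+0639 → 2-byte form D8 B9 at offsets 0–1.
U+0044 → 1-byte form 44 at offsets 2–2.
U+F78E → 3-byte form EF 9E 8E at offsets 3–5.
Offset 4 falls in char 3's range; it's byte 2 of EF 9E 8E = 0x9E.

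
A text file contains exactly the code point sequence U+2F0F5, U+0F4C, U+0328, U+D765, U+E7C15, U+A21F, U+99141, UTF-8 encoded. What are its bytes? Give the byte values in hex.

F0 AF 83 B5 E0 BD 8C CC A8 ED 9D A5 F3 A7 B0 95 EA 88 9F F2 99 85 81

U+2F0F5: 4-byte form → F0 AF 83 B5.
U+0F4C: 3-byte form → E0 BD 8C.
U+0328: 2-byte form → CC A8.
U+D765: 3-byte form → ED 9D A5.
U+E7C15: 4-byte form → F3 A7 B0 95.
U+A21F: 3-byte form → EA 88 9F.
U+99141: 4-byte form → F2 99 85 81.
Concatenated (23 bytes): F0 AF 83 B5 E0 BD 8C CC A8 ED 9D A5 F3 A7 B0 95 EA 88 9F F2 99 85 81.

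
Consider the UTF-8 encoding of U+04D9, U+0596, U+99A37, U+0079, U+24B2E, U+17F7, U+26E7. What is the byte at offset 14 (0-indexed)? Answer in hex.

0x9F

U+04D9 → 2-byte form D3 99 at offsets 0–1.
U+0596 → 2-byte form D6 96 at offsets 2–3.
U+99A37 → 4-byte form F2 99 A8 B7 at offsets 4–7.
U+0079 → 1-byte form 79 at offsets 8–8.
U+24B2E → 4-byte form F0 A4 AC AE at offsets 9–12.
U+17F7 → 3-byte form E1 9F B7 at offsets 13–15.
Offset 14 falls in char 6's range; it's byte 2 of E1 9F B7 = 0x9F.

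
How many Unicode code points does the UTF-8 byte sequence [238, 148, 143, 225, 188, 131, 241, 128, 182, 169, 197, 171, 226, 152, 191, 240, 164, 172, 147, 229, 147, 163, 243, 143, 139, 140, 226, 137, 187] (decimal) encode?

Byte at offset 0: 0xEE = 11101110 → 3-byte char (#1). Advance 3.
Byte at offset 3: 0xE1 = 11100001 → 3-byte char (#2). Advance 3.
Byte at offset 6: 0xF1 = 11110001 → 4-byte char (#3). Advance 4.
Byte at offset 10: 0xC5 = 11000101 → 2-byte char (#4). Advance 2.
Byte at offset 12: 0xE2 = 11100010 → 3-byte char (#5). Advance 3.
Byte at offset 15: 0xF0 = 11110000 → 4-byte char (#6). Advance 4.
Byte at offset 19: 0xE5 = 11100101 → 3-byte char (#7). Advance 3.
Byte at offset 22: 0xF3 = 11110011 → 4-byte char (#8). Advance 4.
Byte at offset 26: 0xE2 = 11100010 → 3-byte char (#9). Advance 3.
Reached end at offset 29 after 9 code points.

9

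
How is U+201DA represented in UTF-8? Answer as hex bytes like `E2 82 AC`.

F0 A0 87 9A

U+201DA = 0x201DA = 131546 decimal. In range U+10000–U+10FFFF → 4-byte form: 11110xxx 10xxxxxx 10xxxxxx 10xxxxxx.
Binary (21 bits): 000100000000111011010.
Split 3+6+6+6: 000 | 100000 | 000111 | 011010.
Byte 1: 11110000 = 0xF0.
Byte 2: 10100000 = 0xA0.
Byte 3: 10000111 = 0x87.
Byte 4: 10011010 = 0x9A.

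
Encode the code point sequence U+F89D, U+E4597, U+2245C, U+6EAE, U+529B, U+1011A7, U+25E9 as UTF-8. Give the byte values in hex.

U+F89D: 3-byte form → EF A2 9D.
U+E4597: 4-byte form → F3 A4 96 97.
U+2245C: 4-byte form → F0 A2 91 9C.
U+6EAE: 3-byte form → E6 BA AE.
U+529B: 3-byte form → E5 8A 9B.
U+1011A7: 4-byte form → F4 81 86 A7.
U+25E9: 3-byte form → E2 97 A9.
Concatenated (24 bytes): EF A2 9D F3 A4 96 97 F0 A2 91 9C E6 BA AE E5 8A 9B F4 81 86 A7 E2 97 A9.

EF A2 9D F3 A4 96 97 F0 A2 91 9C E6 BA AE E5 8A 9B F4 81 86 A7 E2 97 A9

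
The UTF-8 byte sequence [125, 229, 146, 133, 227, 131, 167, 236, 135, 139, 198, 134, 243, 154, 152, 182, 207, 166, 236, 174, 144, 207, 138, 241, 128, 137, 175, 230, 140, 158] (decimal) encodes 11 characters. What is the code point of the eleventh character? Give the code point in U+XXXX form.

U+631E

Offset 0: leading byte 0x7D = 01111101 → 1-byte char #1 = 7D.
Offset 1: leading byte 0xE5 = 11100101 → 3-byte char #2 = E5 92 85.
Offset 4: leading byte 0xE3 = 11100011 → 3-byte char #3 = E3 83 A7.
Offset 7: leading byte 0xEC = 11101100 → 3-byte char #4 = EC 87 8B.
Offset 10: leading byte 0xC6 = 11000110 → 2-byte char #5 = C6 86.
Offset 12: leading byte 0xF3 = 11110011 → 4-byte char #6 = F3 9A 98 B6.
Offset 16: leading byte 0xCF = 11001111 → 2-byte char #7 = CF A6.
Offset 18: leading byte 0xEC = 11101100 → 3-byte char #8 = EC AE 90.
Offset 21: leading byte 0xCF = 11001111 → 2-byte char #9 = CF 8A.
Offset 23: leading byte 0xF1 = 11110001 → 4-byte char #10 = F1 80 89 AF.
Offset 27: leading byte 0xE6 = 11100110 → 3-byte char #11 = E6 8C 9E.
Leading byte 0xE6 = 11100110 matches 1110xxxx → 3-byte sequence.
Byte 1: 0xE6 = 11100110, payload 0110 (4 bits).
Byte 2: 0x8C = 10001100 (10xxxxxx ✓), payload 001100.
Byte 3: 0x9E = 10011110 (10xxxxxx ✓), payload 011110.
Concatenate: 0110001100011110 = 0x631E (16 bits → U+631E).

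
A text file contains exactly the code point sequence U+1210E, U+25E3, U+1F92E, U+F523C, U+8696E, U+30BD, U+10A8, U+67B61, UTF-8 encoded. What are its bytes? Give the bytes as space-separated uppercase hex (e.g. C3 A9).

F0 92 84 8E E2 97 A3 F0 9F A4 AE F3 B5 88 BC F2 86 A5 AE E3 82 BD E1 82 A8 F1 A7 AD A1

U+1210E: 4-byte form → F0 92 84 8E.
U+25E3: 3-byte form → E2 97 A3.
U+1F92E: 4-byte form → F0 9F A4 AE.
U+F523C: 4-byte form → F3 B5 88 BC.
U+8696E: 4-byte form → F2 86 A5 AE.
U+30BD: 3-byte form → E3 82 BD.
U+10A8: 3-byte form → E1 82 A8.
U+67B61: 4-byte form → F1 A7 AD A1.
Concatenated (29 bytes): F0 92 84 8E E2 97 A3 F0 9F A4 AE F3 B5 88 BC F2 86 A5 AE E3 82 BD E1 82 A8 F1 A7 AD A1.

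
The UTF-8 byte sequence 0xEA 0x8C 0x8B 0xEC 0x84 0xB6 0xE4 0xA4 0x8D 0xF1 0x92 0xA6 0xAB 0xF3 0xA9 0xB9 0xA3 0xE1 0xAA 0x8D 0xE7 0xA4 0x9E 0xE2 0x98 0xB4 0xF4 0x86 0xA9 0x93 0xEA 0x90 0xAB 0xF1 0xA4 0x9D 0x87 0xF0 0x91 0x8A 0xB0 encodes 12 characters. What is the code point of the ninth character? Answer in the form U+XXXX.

Offset 0: leading byte 0xEA = 11101010 → 3-byte char #1 = EA 8C 8B.
Offset 3: leading byte 0xEC = 11101100 → 3-byte char #2 = EC 84 B6.
Offset 6: leading byte 0xE4 = 11100100 → 3-byte char #3 = E4 A4 8D.
Offset 9: leading byte 0xF1 = 11110001 → 4-byte char #4 = F1 92 A6 AB.
Offset 13: leading byte 0xF3 = 11110011 → 4-byte char #5 = F3 A9 B9 A3.
Offset 17: leading byte 0xE1 = 11100001 → 3-byte char #6 = E1 AA 8D.
Offset 20: leading byte 0xE7 = 11100111 → 3-byte char #7 = E7 A4 9E.
Offset 23: leading byte 0xE2 = 11100010 → 3-byte char #8 = E2 98 B4.
Offset 26: leading byte 0xF4 = 11110100 → 4-byte char #9 = F4 86 A9 93.
Leading byte 0xF4 = 11110100 matches 11110xxx → 4-byte sequence.
Byte 1: 0xF4 = 11110100, payload 100 (3 bits).
Byte 2: 0x86 = 10000110 (10xxxxxx ✓), payload 000110.
Byte 3: 0xA9 = 10101001 (10xxxxxx ✓), payload 101001.
Byte 4: 0x93 = 10010011 (10xxxxxx ✓), payload 010011.
Concatenate: 100000110101001010011 = 0x106A53 (21 bits → U+106A53).

U+106A53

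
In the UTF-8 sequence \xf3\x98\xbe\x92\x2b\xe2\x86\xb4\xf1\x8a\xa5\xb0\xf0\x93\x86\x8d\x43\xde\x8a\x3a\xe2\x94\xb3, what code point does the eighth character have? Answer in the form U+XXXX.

U+003A

Offset 0: leading byte 0xF3 = 11110011 → 4-byte char #1 = F3 98 BE 92.
Offset 4: leading byte 0x2B = 00101011 → 1-byte char #2 = 2B.
Offset 5: leading byte 0xE2 = 11100010 → 3-byte char #3 = E2 86 B4.
Offset 8: leading byte 0xF1 = 11110001 → 4-byte char #4 = F1 8A A5 B0.
Offset 12: leading byte 0xF0 = 11110000 → 4-byte char #5 = F0 93 86 8D.
Offset 16: leading byte 0x43 = 01000011 → 1-byte char #6 = 43.
Offset 17: leading byte 0xDE = 11011110 → 2-byte char #7 = DE 8A.
Offset 19: leading byte 0x3A = 00111010 → 1-byte char #8 = 3A.
Leading byte 0x3A = 00111010 matches 0xxxxxxx → 1-byte sequence.
Byte 1: 0x3A = 00111010, payload 0111010 (7 bits).
Concatenate: 0111010 = 0x3A (7 bits → U+003A).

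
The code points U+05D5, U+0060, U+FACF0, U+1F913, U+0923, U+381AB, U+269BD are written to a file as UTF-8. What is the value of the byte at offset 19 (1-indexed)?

0xF0

1-indexed offset 19 is 0-indexed offset 18.
U+05D5 → 2-byte form D7 95 at offsets 0–1.
U+0060 → 1-byte form 60 at offsets 2–2.
U+FACF0 → 4-byte form F3 BA B3 B0 at offsets 3–6.
U+1F913 → 4-byte form F0 9F A4 93 at offsets 7–10.
U+0923 → 3-byte form E0 A4 A3 at offsets 11–13.
U+381AB → 4-byte form F0 B8 86 AB at offsets 14–17.
U+269BD → 4-byte form F0 A6 A6 BD at offsets 18–21.
Offset 18 falls in char 7's range; it's byte 1 of F0 A6 A6 BD = 0xF0.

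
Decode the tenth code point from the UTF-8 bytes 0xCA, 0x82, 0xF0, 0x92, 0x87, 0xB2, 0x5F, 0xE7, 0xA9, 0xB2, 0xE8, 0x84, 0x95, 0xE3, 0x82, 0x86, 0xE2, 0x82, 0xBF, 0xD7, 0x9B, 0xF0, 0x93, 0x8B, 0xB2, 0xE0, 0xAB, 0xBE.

Offset 0: leading byte 0xCA = 11001010 → 2-byte char #1 = CA 82.
Offset 2: leading byte 0xF0 = 11110000 → 4-byte char #2 = F0 92 87 B2.
Offset 6: leading byte 0x5F = 01011111 → 1-byte char #3 = 5F.
Offset 7: leading byte 0xE7 = 11100111 → 3-byte char #4 = E7 A9 B2.
Offset 10: leading byte 0xE8 = 11101000 → 3-byte char #5 = E8 84 95.
Offset 13: leading byte 0xE3 = 11100011 → 3-byte char #6 = E3 82 86.
Offset 16: leading byte 0xE2 = 11100010 → 3-byte char #7 = E2 82 BF.
Offset 19: leading byte 0xD7 = 11010111 → 2-byte char #8 = D7 9B.
Offset 21: leading byte 0xF0 = 11110000 → 4-byte char #9 = F0 93 8B B2.
Offset 25: leading byte 0xE0 = 11100000 → 3-byte char #10 = E0 AB BE.
Leading byte 0xE0 = 11100000 matches 1110xxxx → 3-byte sequence.
Byte 1: 0xE0 = 11100000, payload 0000 (4 bits).
Byte 2: 0xAB = 10101011 (10xxxxxx ✓), payload 101011.
Byte 3: 0xBE = 10111110 (10xxxxxx ✓), payload 111110.
Concatenate: 0000101011111110 = 0xAFE (16 bits → U+0AFE).

U+0AFE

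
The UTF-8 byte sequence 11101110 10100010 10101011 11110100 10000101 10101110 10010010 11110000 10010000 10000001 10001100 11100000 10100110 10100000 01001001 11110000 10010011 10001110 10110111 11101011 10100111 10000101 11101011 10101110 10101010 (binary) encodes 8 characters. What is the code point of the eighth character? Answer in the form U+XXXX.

U+BBAA

Offset 0: leading byte 0xEE = 11101110 → 3-byte char #1 = EE A2 AB.
Offset 3: leading byte 0xF4 = 11110100 → 4-byte char #2 = F4 85 AE 92.
Offset 7: leading byte 0xF0 = 11110000 → 4-byte char #3 = F0 90 81 8C.
Offset 11: leading byte 0xE0 = 11100000 → 3-byte char #4 = E0 A6 A0.
Offset 14: leading byte 0x49 = 01001001 → 1-byte char #5 = 49.
Offset 15: leading byte 0xF0 = 11110000 → 4-byte char #6 = F0 93 8E B7.
Offset 19: leading byte 0xEB = 11101011 → 3-byte char #7 = EB A7 85.
Offset 22: leading byte 0xEB = 11101011 → 3-byte char #8 = EB AE AA.
Leading byte 0xEB = 11101011 matches 1110xxxx → 3-byte sequence.
Byte 1: 0xEB = 11101011, payload 1011 (4 bits).
Byte 2: 0xAE = 10101110 (10xxxxxx ✓), payload 101110.
Byte 3: 0xAA = 10101010 (10xxxxxx ✓), payload 101010.
Concatenate: 1011101110101010 = 0xBBAA (16 bits → U+BBAA).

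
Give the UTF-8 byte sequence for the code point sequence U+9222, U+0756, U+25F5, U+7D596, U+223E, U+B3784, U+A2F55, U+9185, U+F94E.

E9 88 A2 DD 96 E2 97 B5 F1 BD 96 96 E2 88 BE F2 B3 9E 84 F2 A2 BD 95 E9 86 85 EF A5 8E

U+9222: 3-byte form → E9 88 A2.
U+0756: 2-byte form → DD 96.
U+25F5: 3-byte form → E2 97 B5.
U+7D596: 4-byte form → F1 BD 96 96.
U+223E: 3-byte form → E2 88 BE.
U+B3784: 4-byte form → F2 B3 9E 84.
U+A2F55: 4-byte form → F2 A2 BD 95.
U+9185: 3-byte form → E9 86 85.
U+F94E: 3-byte form → EF A5 8E.
Concatenated (29 bytes): E9 88 A2 DD 96 E2 97 B5 F1 BD 96 96 E2 88 BE F2 B3 9E 84 F2 A2 BD 95 E9 86 85 EF A5 8E.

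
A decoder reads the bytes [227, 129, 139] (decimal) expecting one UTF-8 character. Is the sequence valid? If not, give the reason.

valid

Leading byte 0xE3 = 11100011 → 3-byte form.
Continuation bytes 0x81=10000001, 0x8B=10001011 all match 10xxxxxx.
Decoded value 0x304B is ≥ 0x800 (shortest form) and not a surrogate.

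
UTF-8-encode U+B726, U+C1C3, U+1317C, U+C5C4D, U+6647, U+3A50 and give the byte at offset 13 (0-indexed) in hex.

0x8D

U+B726 → 3-byte form EB 9C A6 at offsets 0–2.
U+C1C3 → 3-byte form EC 87 83 at offsets 3–5.
U+1317C → 4-byte form F0 93 85 BC at offsets 6–9.
U+C5C4D → 4-byte form F3 85 B1 8D at offsets 10–13.
Offset 13 falls in char 4's range; it's byte 4 of F3 85 B1 8D = 0x8D.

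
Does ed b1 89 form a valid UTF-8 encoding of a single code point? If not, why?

Structurally a 3-byte sequence; payload = 0xDC49.
But 0xDC49 is in U+D800–U+DFFF, the surrogate range. Surrogates are not Unicode scalar values and are forbidden in UTF-8.

invalid (encodes a surrogate (U+D800–U+DFFF))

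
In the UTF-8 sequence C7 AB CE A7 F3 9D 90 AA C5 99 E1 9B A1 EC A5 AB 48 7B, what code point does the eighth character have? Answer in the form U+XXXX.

U+007B

Offset 0: leading byte 0xC7 = 11000111 → 2-byte char #1 = C7 AB.
Offset 2: leading byte 0xCE = 11001110 → 2-byte char #2 = CE A7.
Offset 4: leading byte 0xF3 = 11110011 → 4-byte char #3 = F3 9D 90 AA.
Offset 8: leading byte 0xC5 = 11000101 → 2-byte char #4 = C5 99.
Offset 10: leading byte 0xE1 = 11100001 → 3-byte char #5 = E1 9B A1.
Offset 13: leading byte 0xEC = 11101100 → 3-byte char #6 = EC A5 AB.
Offset 16: leading byte 0x48 = 01001000 → 1-byte char #7 = 48.
Offset 17: leading byte 0x7B = 01111011 → 1-byte char #8 = 7B.
Leading byte 0x7B = 01111011 matches 0xxxxxxx → 1-byte sequence.
Byte 1: 0x7B = 01111011, payload 1111011 (7 bits).
Concatenate: 1111011 = 0x7B (7 bits → U+007B).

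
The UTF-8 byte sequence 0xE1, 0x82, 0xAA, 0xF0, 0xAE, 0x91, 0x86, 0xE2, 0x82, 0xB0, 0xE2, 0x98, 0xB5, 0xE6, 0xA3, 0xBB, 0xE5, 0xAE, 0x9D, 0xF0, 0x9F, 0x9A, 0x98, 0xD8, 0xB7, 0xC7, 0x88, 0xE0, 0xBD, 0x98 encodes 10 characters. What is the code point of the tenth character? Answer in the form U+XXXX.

Offset 0: leading byte 0xE1 = 11100001 → 3-byte char #1 = E1 82 AA.
Offset 3: leading byte 0xF0 = 11110000 → 4-byte char #2 = F0 AE 91 86.
Offset 7: leading byte 0xE2 = 11100010 → 3-byte char #3 = E2 82 B0.
Offset 10: leading byte 0xE2 = 11100010 → 3-byte char #4 = E2 98 B5.
Offset 13: leading byte 0xE6 = 11100110 → 3-byte char #5 = E6 A3 BB.
Offset 16: leading byte 0xE5 = 11100101 → 3-byte char #6 = E5 AE 9D.
Offset 19: leading byte 0xF0 = 11110000 → 4-byte char #7 = F0 9F 9A 98.
Offset 23: leading byte 0xD8 = 11011000 → 2-byte char #8 = D8 B7.
Offset 25: leading byte 0xC7 = 11000111 → 2-byte char #9 = C7 88.
Offset 27: leading byte 0xE0 = 11100000 → 3-byte char #10 = E0 BD 98.
Leading byte 0xE0 = 11100000 matches 1110xxxx → 3-byte sequence.
Byte 1: 0xE0 = 11100000, payload 0000 (4 bits).
Byte 2: 0xBD = 10111101 (10xxxxxx ✓), payload 111101.
Byte 3: 0x98 = 10011000 (10xxxxxx ✓), payload 011000.
Concatenate: 0000111101011000 = 0xF58 (16 bits → U+0F58).

U+0F58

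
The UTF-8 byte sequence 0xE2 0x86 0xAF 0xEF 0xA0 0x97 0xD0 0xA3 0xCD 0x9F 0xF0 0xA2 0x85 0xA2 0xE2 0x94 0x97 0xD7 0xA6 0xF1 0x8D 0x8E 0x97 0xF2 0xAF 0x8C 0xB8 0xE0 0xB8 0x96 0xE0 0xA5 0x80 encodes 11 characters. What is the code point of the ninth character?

U+AF338

Offset 0: leading byte 0xE2 = 11100010 → 3-byte char #1 = E2 86 AF.
Offset 3: leading byte 0xEF = 11101111 → 3-byte char #2 = EF A0 97.
Offset 6: leading byte 0xD0 = 11010000 → 2-byte char #3 = D0 A3.
Offset 8: leading byte 0xCD = 11001101 → 2-byte char #4 = CD 9F.
Offset 10: leading byte 0xF0 = 11110000 → 4-byte char #5 = F0 A2 85 A2.
Offset 14: leading byte 0xE2 = 11100010 → 3-byte char #6 = E2 94 97.
Offset 17: leading byte 0xD7 = 11010111 → 2-byte char #7 = D7 A6.
Offset 19: leading byte 0xF1 = 11110001 → 4-byte char #8 = F1 8D 8E 97.
Offset 23: leading byte 0xF2 = 11110010 → 4-byte char #9 = F2 AF 8C B8.
Leading byte 0xF2 = 11110010 matches 11110xxx → 4-byte sequence.
Byte 1: 0xF2 = 11110010, payload 010 (3 bits).
Byte 2: 0xAF = 10101111 (10xxxxxx ✓), payload 101111.
Byte 3: 0x8C = 10001100 (10xxxxxx ✓), payload 001100.
Byte 4: 0xB8 = 10111000 (10xxxxxx ✓), payload 111000.
Concatenate: 010101111001100111000 = 0xAF338 (21 bits → U+AF338).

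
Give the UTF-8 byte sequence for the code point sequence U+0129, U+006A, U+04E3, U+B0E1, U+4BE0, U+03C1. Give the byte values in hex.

C4 A9 6A D3 A3 EB 83 A1 E4 AF A0 CF 81

U+0129: 2-byte form → C4 A9.
U+006A: 1-byte form → 6A.
U+04E3: 2-byte form → D3 A3.
U+B0E1: 3-byte form → EB 83 A1.
U+4BE0: 3-byte form → E4 AF A0.
U+03C1: 2-byte form → CF 81.
Concatenated (13 bytes): C4 A9 6A D3 A3 EB 83 A1 E4 AF A0 CF 81.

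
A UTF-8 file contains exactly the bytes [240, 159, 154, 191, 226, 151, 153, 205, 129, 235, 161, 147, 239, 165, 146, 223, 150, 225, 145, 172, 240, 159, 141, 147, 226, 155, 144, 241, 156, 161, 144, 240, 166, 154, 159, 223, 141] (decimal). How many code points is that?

12

Byte at offset 0: 0xF0 = 11110000 → 4-byte char (#1). Advance 4.
Byte at offset 4: 0xE2 = 11100010 → 3-byte char (#2). Advance 3.
Byte at offset 7: 0xCD = 11001101 → 2-byte char (#3). Advance 2.
Byte at offset 9: 0xEB = 11101011 → 3-byte char (#4). Advance 3.
Byte at offset 12: 0xEF = 11101111 → 3-byte char (#5). Advance 3.
Byte at offset 15: 0xDF = 11011111 → 2-byte char (#6). Advance 2.
Byte at offset 17: 0xE1 = 11100001 → 3-byte char (#7). Advance 3.
Byte at offset 20: 0xF0 = 11110000 → 4-byte char (#8). Advance 4.
Byte at offset 24: 0xE2 = 11100010 → 3-byte char (#9). Advance 3.
Byte at offset 27: 0xF1 = 11110001 → 4-byte char (#10). Advance 4.
Byte at offset 31: 0xF0 = 11110000 → 4-byte char (#11). Advance 4.
Byte at offset 35: 0xDF = 11011111 → 2-byte char (#12). Advance 2.
Reached end at offset 37 after 12 code points.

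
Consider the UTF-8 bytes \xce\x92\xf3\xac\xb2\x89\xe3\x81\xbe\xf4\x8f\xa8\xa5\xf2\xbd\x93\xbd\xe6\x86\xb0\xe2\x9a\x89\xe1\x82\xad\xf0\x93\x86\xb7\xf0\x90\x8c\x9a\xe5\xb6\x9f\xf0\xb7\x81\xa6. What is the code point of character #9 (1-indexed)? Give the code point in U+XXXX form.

U+131B7

Offset 0: leading byte 0xCE = 11001110 → 2-byte char #1 = CE 92.
Offset 2: leading byte 0xF3 = 11110011 → 4-byte char #2 = F3 AC B2 89.
Offset 6: leading byte 0xE3 = 11100011 → 3-byte char #3 = E3 81 BE.
Offset 9: leading byte 0xF4 = 11110100 → 4-byte char #4 = F4 8F A8 A5.
Offset 13: leading byte 0xF2 = 11110010 → 4-byte char #5 = F2 BD 93 BD.
Offset 17: leading byte 0xE6 = 11100110 → 3-byte char #6 = E6 86 B0.
Offset 20: leading byte 0xE2 = 11100010 → 3-byte char #7 = E2 9A 89.
Offset 23: leading byte 0xE1 = 11100001 → 3-byte char #8 = E1 82 AD.
Offset 26: leading byte 0xF0 = 11110000 → 4-byte char #9 = F0 93 86 B7.
Leading byte 0xF0 = 11110000 matches 11110xxx → 4-byte sequence.
Byte 1: 0xF0 = 11110000, payload 000 (3 bits).
Byte 2: 0x93 = 10010011 (10xxxxxx ✓), payload 010011.
Byte 3: 0x86 = 10000110 (10xxxxxx ✓), payload 000110.
Byte 4: 0xB7 = 10110111 (10xxxxxx ✓), payload 110111.
Concatenate: 000010011000110110111 = 0x131B7 (21 bits → U+131B7).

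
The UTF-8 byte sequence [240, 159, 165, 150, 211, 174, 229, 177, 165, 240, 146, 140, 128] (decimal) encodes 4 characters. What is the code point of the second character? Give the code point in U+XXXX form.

U+04EE

Offset 0: leading byte 0xF0 = 11110000 → 4-byte char #1 = F0 9F A5 96.
Offset 4: leading byte 0xD3 = 11010011 → 2-byte char #2 = D3 AE.
Leading byte 0xD3 = 11010011 matches 110xxxxx → 2-byte sequence.
Byte 1: 0xD3 = 11010011, payload 10011 (5 bits).
Byte 2: 0xAE = 10101110 (10xxxxxx ✓), payload 101110.
Concatenate: 10011101110 = 0x4EE (11 bits → U+04EE).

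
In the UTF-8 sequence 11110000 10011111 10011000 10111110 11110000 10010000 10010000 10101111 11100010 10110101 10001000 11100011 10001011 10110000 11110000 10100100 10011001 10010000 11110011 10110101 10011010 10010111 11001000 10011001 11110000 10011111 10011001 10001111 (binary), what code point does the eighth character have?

U+1F64F

Offset 0: leading byte 0xF0 = 11110000 → 4-byte char #1 = F0 9F 98 BE.
Offset 4: leading byte 0xF0 = 11110000 → 4-byte char #2 = F0 90 90 AF.
Offset 8: leading byte 0xE2 = 11100010 → 3-byte char #3 = E2 B5 88.
Offset 11: leading byte 0xE3 = 11100011 → 3-byte char #4 = E3 8B B0.
Offset 14: leading byte 0xF0 = 11110000 → 4-byte char #5 = F0 A4 99 90.
Offset 18: leading byte 0xF3 = 11110011 → 4-byte char #6 = F3 B5 9A 97.
Offset 22: leading byte 0xC8 = 11001000 → 2-byte char #7 = C8 99.
Offset 24: leading byte 0xF0 = 11110000 → 4-byte char #8 = F0 9F 99 8F.
Leading byte 0xF0 = 11110000 matches 11110xxx → 4-byte sequence.
Byte 1: 0xF0 = 11110000, payload 000 (3 bits).
Byte 2: 0x9F = 10011111 (10xxxxxx ✓), payload 011111.
Byte 3: 0x99 = 10011001 (10xxxxxx ✓), payload 011001.
Byte 4: 0x8F = 10001111 (10xxxxxx ✓), payload 001111.
Concatenate: 000011111011001001111 = 0x1F64F (21 bits → U+1F64F).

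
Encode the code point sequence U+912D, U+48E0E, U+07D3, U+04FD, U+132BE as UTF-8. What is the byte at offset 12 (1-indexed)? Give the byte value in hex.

1-indexed offset 12 is 0-indexed offset 11.
U+912D → 3-byte form E9 84 AD at offsets 0–2.
U+48E0E → 4-byte form F1 88 B8 8E at offsets 3–6.
U+07D3 → 2-byte form DF 93 at offsets 7–8.
U+04FD → 2-byte form D3 BD at offsets 9–10.
U+132BE → 4-byte form F0 93 8A BE at offsets 11–14.
Offset 11 falls in char 5's range; it's byte 1 of F0 93 8A BE = 0xF0.

0xF0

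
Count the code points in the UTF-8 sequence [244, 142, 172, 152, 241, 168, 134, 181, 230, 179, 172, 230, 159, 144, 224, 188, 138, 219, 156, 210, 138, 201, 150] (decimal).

8

Byte at offset 0: 0xF4 = 11110100 → 4-byte char (#1). Advance 4.
Byte at offset 4: 0xF1 = 11110001 → 4-byte char (#2). Advance 4.
Byte at offset 8: 0xE6 = 11100110 → 3-byte char (#3). Advance 3.
Byte at offset 11: 0xE6 = 11100110 → 3-byte char (#4). Advance 3.
Byte at offset 14: 0xE0 = 11100000 → 3-byte char (#5). Advance 3.
Byte at offset 17: 0xDB = 11011011 → 2-byte char (#6). Advance 2.
Byte at offset 19: 0xD2 = 11010010 → 2-byte char (#7). Advance 2.
Byte at offset 21: 0xC9 = 11001001 → 2-byte char (#8). Advance 2.
Reached end at offset 23 after 8 code points.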